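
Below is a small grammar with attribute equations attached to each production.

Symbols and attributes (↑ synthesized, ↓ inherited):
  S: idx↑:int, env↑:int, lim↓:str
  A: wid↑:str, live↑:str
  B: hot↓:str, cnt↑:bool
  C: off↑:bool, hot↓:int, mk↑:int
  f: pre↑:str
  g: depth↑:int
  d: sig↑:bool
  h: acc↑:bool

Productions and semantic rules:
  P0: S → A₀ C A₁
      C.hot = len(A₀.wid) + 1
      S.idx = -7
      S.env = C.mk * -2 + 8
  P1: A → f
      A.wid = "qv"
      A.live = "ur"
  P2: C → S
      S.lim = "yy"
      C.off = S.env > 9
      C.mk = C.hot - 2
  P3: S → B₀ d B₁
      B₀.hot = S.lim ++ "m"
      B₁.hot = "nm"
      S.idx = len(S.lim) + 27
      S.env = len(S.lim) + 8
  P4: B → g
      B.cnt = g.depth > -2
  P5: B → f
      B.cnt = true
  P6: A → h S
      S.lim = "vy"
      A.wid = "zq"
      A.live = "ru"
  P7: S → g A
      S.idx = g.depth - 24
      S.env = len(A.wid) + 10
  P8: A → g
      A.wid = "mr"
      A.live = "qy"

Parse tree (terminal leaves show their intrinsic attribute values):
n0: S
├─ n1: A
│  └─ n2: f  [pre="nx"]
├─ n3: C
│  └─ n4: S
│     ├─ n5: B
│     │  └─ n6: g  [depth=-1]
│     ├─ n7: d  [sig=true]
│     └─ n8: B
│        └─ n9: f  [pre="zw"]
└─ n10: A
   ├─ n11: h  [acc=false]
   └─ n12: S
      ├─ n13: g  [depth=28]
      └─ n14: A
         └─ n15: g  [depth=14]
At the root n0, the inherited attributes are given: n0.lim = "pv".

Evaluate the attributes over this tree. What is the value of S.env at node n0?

1. n0.lim = "pv"  [given at root]
2. n2.pre = "nx"  [terminal]
3. n1.wid = "qv"  ["qv"]
4. n1.live = "ur"  ["ur"]
5. n3.hot = 3  [len(A₀.wid) + 1]
6. n4.lim = "yy"  ["yy"]
7. n5.hot = "yym"  [S.lim ++ "m"]
8. n6.depth = -1  [terminal]
9. n5.cnt = true  [g.depth > -2]
10. n7.sig = true  [terminal]
11. n8.hot = "nm"  ["nm"]
12. n9.pre = "zw"  [terminal]
13. n8.cnt = true  [true]
14. n4.idx = 29  [len(S.lim) + 27]
15. n4.env = 10  [len(S.lim) + 8]
16. n3.off = true  [S.env > 9]
17. n3.mk = 1  [C.hot - 2]
18. n11.acc = false  [terminal]
19. n12.lim = "vy"  ["vy"]
20. n13.depth = 28  [terminal]
21. n15.depth = 14  [terminal]
22. n14.wid = "mr"  ["mr"]
23. n14.live = "qy"  ["qy"]
24. n12.idx = 4  [g.depth - 24]
25. n12.env = 12  [len(A.wid) + 10]
26. n10.wid = "zq"  ["zq"]
27. n10.live = "ru"  ["ru"]
28. n0.idx = -7  [-7]
29. n0.env = 6  [C.mk * -2 + 8]

6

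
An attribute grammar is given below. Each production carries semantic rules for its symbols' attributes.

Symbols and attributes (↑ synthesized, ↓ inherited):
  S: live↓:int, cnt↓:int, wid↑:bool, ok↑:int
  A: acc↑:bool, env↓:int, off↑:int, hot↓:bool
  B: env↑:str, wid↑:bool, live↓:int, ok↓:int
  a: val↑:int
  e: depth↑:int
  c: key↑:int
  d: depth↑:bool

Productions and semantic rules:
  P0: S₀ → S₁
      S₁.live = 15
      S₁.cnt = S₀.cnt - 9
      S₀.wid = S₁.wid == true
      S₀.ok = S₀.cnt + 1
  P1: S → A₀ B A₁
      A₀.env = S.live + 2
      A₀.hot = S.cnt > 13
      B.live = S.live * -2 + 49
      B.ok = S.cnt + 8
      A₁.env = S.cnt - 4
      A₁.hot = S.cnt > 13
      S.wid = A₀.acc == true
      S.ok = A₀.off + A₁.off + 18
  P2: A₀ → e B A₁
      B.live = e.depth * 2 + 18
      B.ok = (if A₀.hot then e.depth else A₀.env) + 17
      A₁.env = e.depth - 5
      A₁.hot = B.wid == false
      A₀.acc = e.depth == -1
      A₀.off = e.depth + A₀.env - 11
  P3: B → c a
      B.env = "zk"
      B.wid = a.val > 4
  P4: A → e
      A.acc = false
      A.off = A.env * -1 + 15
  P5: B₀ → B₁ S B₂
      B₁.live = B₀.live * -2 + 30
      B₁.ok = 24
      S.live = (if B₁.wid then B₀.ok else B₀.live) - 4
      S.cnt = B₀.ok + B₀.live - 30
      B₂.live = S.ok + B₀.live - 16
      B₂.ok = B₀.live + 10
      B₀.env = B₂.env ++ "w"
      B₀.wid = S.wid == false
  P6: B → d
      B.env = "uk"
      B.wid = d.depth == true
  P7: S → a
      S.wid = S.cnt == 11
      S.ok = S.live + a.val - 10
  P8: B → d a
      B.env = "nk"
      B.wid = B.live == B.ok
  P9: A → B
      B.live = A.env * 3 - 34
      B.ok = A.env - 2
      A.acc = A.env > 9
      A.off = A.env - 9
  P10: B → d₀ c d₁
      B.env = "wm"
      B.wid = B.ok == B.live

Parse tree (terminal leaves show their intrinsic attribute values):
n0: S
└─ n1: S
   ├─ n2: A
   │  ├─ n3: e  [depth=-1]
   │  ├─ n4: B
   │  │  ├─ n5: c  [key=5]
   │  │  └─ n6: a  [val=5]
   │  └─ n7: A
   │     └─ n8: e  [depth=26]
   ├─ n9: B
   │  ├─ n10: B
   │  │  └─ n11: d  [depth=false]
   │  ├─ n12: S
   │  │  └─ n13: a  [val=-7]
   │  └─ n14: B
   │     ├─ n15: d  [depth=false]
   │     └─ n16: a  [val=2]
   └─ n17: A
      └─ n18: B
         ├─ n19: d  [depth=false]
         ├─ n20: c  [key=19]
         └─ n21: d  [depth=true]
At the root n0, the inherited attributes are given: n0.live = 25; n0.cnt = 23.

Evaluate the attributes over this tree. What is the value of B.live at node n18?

-4

1. n0.live = 25  [given at root]
2. n0.cnt = 23  [given at root]
3. n1.live = 15  [15]
4. n1.cnt = 14  [S₀.cnt - 9]
5. n2.env = 17  [S.live + 2]
6. n2.hot = true  [S.cnt > 13]
7. n3.depth = -1  [terminal]
8. n4.live = 16  [e.depth * 2 + 18]
9. n4.ok = 16  [(if A₀.hot then e.depth else A₀.env) + 17]
10. n5.key = 5  [terminal]
11. n6.val = 5  [terminal]
12. n4.env = "zk"  ["zk"]
13. n4.wid = true  [a.val > 4]
14. n7.env = -6  [e.depth - 5]
15. n7.hot = false  [B.wid == false]
16. n8.depth = 26  [terminal]
17. n7.acc = false  [false]
18. n7.off = 21  [A.env * -1 + 15]
19. n2.acc = true  [e.depth == -1]
20. n2.off = 5  [e.depth + A₀.env - 11]
21. n9.live = 19  [S.live * -2 + 49]
22. n9.ok = 22  [S.cnt + 8]
23. n10.live = -8  [B₀.live * -2 + 30]
24. n10.ok = 24  [24]
25. n11.depth = false  [terminal]
26. n10.env = "uk"  ["uk"]
27. n10.wid = false  [d.depth == true]
28. n12.live = 15  [(if B₁.wid then B₀.ok else B₀.live) - 4]
29. n12.cnt = 11  [B₀.ok + B₀.live - 30]
30. n13.val = -7  [terminal]
31. n12.wid = true  [S.cnt == 11]
32. n12.ok = -2  [S.live + a.val - 10]
33. n14.live = 1  [S.ok + B₀.live - 16]
34. n14.ok = 29  [B₀.live + 10]
35. n15.depth = false  [terminal]
36. n16.val = 2  [terminal]
37. n14.env = "nk"  ["nk"]
38. n14.wid = false  [B.live == B.ok]
39. n9.env = "nkw"  [B₂.env ++ "w"]
40. n9.wid = false  [S.wid == false]
41. n17.env = 10  [S.cnt - 4]
42. n17.hot = true  [S.cnt > 13]
43. n18.live = -4  [A.env * 3 - 34]
44. n18.ok = 8  [A.env - 2]
45. n19.depth = false  [terminal]
46. n20.key = 19  [terminal]
47. n21.depth = true  [terminal]
48. n18.env = "wm"  ["wm"]
49. n18.wid = false  [B.ok == B.live]
50. n17.acc = true  [A.env > 9]
51. n17.off = 1  [A.env - 9]
52. n1.wid = true  [A₀.acc == true]
53. n1.ok = 24  [A₀.off + A₁.off + 18]
54. n0.wid = true  [S₁.wid == true]
55. n0.ok = 24  [S₀.cnt + 1]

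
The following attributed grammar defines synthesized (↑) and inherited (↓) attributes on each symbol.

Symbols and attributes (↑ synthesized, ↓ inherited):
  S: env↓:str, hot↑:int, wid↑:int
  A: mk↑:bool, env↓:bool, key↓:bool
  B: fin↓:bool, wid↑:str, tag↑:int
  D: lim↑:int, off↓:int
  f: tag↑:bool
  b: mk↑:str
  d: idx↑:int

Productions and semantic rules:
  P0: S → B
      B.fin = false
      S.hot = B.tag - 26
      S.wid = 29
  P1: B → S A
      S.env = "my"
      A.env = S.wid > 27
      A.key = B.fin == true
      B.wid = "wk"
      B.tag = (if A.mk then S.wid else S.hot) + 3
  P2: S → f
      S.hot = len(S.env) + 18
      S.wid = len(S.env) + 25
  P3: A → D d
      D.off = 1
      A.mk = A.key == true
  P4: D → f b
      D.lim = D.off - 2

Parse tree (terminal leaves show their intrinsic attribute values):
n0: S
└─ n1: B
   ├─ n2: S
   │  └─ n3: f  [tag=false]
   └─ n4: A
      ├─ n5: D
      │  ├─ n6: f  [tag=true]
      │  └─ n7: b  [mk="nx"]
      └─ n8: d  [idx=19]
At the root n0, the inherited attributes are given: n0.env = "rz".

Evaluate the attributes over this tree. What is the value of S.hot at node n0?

1. n0.env = "rz"  [given at root]
2. n1.fin = false  [false]
3. n2.env = "my"  ["my"]
4. n3.tag = false  [terminal]
5. n2.hot = 20  [len(S.env) + 18]
6. n2.wid = 27  [len(S.env) + 25]
7. n4.env = false  [S.wid > 27]
8. n4.key = false  [B.fin == true]
9. n5.off = 1  [1]
10. n6.tag = true  [terminal]
11. n7.mk = "nx"  [terminal]
12. n5.lim = -1  [D.off - 2]
13. n8.idx = 19  [terminal]
14. n4.mk = false  [A.key == true]
15. n1.wid = "wk"  ["wk"]
16. n1.tag = 23  [(if A.mk then S.wid else S.hot) + 3]
17. n0.hot = -3  [B.tag - 26]
18. n0.wid = 29  [29]

-3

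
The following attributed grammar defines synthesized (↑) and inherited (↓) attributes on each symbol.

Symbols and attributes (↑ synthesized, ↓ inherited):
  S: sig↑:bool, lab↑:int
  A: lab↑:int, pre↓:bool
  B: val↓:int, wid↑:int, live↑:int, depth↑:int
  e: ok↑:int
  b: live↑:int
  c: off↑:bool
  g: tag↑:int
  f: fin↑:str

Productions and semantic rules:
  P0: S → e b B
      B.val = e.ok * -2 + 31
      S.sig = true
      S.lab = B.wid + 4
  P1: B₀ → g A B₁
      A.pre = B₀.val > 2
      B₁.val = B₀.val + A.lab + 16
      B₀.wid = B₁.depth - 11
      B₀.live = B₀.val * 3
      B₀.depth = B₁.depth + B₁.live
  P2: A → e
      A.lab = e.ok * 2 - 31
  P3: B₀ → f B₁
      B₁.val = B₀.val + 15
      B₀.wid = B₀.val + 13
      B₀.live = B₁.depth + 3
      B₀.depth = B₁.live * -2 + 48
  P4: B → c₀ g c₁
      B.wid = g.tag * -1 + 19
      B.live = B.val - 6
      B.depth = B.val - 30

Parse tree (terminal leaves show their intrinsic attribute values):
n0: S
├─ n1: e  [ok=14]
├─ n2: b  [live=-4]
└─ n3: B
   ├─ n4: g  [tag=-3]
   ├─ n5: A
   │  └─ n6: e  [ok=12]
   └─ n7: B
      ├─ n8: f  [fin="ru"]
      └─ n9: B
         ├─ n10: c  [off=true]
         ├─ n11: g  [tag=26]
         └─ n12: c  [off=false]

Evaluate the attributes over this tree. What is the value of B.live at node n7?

1. n1.ok = 14  [terminal]
2. n2.live = -4  [terminal]
3. n3.val = 3  [e.ok * -2 + 31]
4. n4.tag = -3  [terminal]
5. n5.pre = true  [B₀.val > 2]
6. n6.ok = 12  [terminal]
7. n5.lab = -7  [e.ok * 2 - 31]
8. n7.val = 12  [B₀.val + A.lab + 16]
9. n8.fin = "ru"  [terminal]
10. n9.val = 27  [B₀.val + 15]
11. n10.off = true  [terminal]
12. n11.tag = 26  [terminal]
13. n12.off = false  [terminal]
14. n9.wid = -7  [g.tag * -1 + 19]
15. n9.live = 21  [B.val - 6]
16. n9.depth = -3  [B.val - 30]
17. n7.wid = 25  [B₀.val + 13]
18. n7.live = 0  [B₁.depth + 3]
19. n7.depth = 6  [B₁.live * -2 + 48]
20. n3.wid = -5  [B₁.depth - 11]
21. n3.live = 9  [B₀.val * 3]
22. n3.depth = 6  [B₁.depth + B₁.live]
23. n0.sig = true  [true]
24. n0.lab = -1  [B.wid + 4]

0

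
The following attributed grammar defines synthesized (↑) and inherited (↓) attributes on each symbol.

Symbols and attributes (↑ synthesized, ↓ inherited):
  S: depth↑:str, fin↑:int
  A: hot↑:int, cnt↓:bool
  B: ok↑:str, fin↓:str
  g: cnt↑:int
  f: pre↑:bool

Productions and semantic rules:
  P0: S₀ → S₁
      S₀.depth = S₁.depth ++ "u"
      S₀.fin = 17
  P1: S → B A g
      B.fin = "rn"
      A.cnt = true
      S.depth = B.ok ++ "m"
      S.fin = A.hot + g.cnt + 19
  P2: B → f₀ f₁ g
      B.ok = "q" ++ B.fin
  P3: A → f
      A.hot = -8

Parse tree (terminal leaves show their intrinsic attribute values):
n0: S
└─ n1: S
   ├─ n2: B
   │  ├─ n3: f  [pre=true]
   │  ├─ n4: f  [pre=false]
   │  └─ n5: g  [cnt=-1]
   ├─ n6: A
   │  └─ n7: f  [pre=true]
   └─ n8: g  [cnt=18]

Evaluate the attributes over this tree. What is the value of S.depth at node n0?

1. n2.fin = "rn"  ["rn"]
2. n3.pre = true  [terminal]
3. n4.pre = false  [terminal]
4. n5.cnt = -1  [terminal]
5. n2.ok = "qrn"  ["q" ++ B.fin]
6. n6.cnt = true  [true]
7. n7.pre = true  [terminal]
8. n6.hot = -8  [-8]
9. n8.cnt = 18  [terminal]
10. n1.depth = "qrnm"  [B.ok ++ "m"]
11. n1.fin = 29  [A.hot + g.cnt + 19]
12. n0.depth = "qrnmu"  [S₁.depth ++ "u"]
13. n0.fin = 17  [17]

"qrnmu"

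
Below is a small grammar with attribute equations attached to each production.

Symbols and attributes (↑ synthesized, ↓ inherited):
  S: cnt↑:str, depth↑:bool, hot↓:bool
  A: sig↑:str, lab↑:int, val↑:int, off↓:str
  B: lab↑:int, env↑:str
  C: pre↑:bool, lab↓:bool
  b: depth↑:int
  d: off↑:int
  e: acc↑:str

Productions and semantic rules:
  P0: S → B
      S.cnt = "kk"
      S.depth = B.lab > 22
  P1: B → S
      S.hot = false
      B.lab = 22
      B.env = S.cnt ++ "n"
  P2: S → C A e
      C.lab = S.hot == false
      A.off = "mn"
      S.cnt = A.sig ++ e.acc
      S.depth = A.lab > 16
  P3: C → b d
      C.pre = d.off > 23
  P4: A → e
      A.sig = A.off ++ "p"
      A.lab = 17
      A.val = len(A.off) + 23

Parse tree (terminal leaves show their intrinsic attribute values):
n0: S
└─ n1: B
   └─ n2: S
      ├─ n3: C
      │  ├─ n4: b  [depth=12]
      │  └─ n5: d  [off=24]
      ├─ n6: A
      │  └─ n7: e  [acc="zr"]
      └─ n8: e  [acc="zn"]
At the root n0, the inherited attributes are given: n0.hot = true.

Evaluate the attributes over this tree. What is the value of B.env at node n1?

1. n0.hot = true  [given at root]
2. n2.hot = false  [false]
3. n3.lab = true  [S.hot == false]
4. n4.depth = 12  [terminal]
5. n5.off = 24  [terminal]
6. n3.pre = true  [d.off > 23]
7. n6.off = "mn"  ["mn"]
8. n7.acc = "zr"  [terminal]
9. n6.sig = "mnp"  [A.off ++ "p"]
10. n6.lab = 17  [17]
11. n6.val = 25  [len(A.off) + 23]
12. n8.acc = "zn"  [terminal]
13. n2.cnt = "mnpzn"  [A.sig ++ e.acc]
14. n2.depth = true  [A.lab > 16]
15. n1.lab = 22  [22]
16. n1.env = "mnpznn"  [S.cnt ++ "n"]
17. n0.cnt = "kk"  ["kk"]
18. n0.depth = false  [B.lab > 22]

"mnpznn"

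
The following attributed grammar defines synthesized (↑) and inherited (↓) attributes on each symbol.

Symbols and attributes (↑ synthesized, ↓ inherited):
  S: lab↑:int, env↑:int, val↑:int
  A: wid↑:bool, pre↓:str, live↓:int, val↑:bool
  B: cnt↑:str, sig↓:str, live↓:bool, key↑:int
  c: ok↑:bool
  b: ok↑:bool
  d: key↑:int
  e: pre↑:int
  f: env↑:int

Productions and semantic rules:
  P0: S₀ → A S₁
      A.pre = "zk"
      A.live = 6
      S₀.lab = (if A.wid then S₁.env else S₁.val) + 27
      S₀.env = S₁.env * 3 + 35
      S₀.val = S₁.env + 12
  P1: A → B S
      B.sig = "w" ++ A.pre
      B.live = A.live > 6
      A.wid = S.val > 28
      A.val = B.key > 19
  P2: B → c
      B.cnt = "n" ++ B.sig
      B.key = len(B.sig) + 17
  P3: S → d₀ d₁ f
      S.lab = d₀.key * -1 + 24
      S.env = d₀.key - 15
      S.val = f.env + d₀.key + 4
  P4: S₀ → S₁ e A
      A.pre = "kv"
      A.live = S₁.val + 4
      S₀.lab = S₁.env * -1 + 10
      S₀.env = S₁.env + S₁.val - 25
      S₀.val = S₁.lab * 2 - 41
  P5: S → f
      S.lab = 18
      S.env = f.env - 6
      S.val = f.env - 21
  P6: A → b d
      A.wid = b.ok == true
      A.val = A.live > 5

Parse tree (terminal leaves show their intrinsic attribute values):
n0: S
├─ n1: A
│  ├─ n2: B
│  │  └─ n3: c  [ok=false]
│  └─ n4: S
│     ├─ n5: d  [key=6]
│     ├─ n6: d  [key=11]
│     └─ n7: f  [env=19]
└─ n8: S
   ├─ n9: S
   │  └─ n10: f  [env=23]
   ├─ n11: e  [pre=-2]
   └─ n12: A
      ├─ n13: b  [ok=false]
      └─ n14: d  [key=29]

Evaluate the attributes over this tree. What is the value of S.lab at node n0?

21

1. n1.pre = "zk"  ["zk"]
2. n1.live = 6  [6]
3. n2.sig = "wzk"  ["w" ++ A.pre]
4. n2.live = false  [A.live > 6]
5. n3.ok = false  [terminal]
6. n2.cnt = "nwzk"  ["n" ++ B.sig]
7. n2.key = 20  [len(B.sig) + 17]
8. n5.key = 6  [terminal]
9. n6.key = 11  [terminal]
10. n7.env = 19  [terminal]
11. n4.lab = 18  [d₀.key * -1 + 24]
12. n4.env = -9  [d₀.key - 15]
13. n4.val = 29  [f.env + d₀.key + 4]
14. n1.wid = true  [S.val > 28]
15. n1.val = true  [B.key > 19]
16. n10.env = 23  [terminal]
17. n9.lab = 18  [18]
18. n9.env = 17  [f.env - 6]
19. n9.val = 2  [f.env - 21]
20. n11.pre = -2  [terminal]
21. n12.pre = "kv"  ["kv"]
22. n12.live = 6  [S₁.val + 4]
23. n13.ok = false  [terminal]
24. n14.key = 29  [terminal]
25. n12.wid = false  [b.ok == true]
26. n12.val = true  [A.live > 5]
27. n8.lab = -7  [S₁.env * -1 + 10]
28. n8.env = -6  [S₁.env + S₁.val - 25]
29. n8.val = -5  [S₁.lab * 2 - 41]
30. n0.lab = 21  [(if A.wid then S₁.env else S₁.val) + 27]
31. n0.env = 17  [S₁.env * 3 + 35]
32. n0.val = 6  [S₁.env + 12]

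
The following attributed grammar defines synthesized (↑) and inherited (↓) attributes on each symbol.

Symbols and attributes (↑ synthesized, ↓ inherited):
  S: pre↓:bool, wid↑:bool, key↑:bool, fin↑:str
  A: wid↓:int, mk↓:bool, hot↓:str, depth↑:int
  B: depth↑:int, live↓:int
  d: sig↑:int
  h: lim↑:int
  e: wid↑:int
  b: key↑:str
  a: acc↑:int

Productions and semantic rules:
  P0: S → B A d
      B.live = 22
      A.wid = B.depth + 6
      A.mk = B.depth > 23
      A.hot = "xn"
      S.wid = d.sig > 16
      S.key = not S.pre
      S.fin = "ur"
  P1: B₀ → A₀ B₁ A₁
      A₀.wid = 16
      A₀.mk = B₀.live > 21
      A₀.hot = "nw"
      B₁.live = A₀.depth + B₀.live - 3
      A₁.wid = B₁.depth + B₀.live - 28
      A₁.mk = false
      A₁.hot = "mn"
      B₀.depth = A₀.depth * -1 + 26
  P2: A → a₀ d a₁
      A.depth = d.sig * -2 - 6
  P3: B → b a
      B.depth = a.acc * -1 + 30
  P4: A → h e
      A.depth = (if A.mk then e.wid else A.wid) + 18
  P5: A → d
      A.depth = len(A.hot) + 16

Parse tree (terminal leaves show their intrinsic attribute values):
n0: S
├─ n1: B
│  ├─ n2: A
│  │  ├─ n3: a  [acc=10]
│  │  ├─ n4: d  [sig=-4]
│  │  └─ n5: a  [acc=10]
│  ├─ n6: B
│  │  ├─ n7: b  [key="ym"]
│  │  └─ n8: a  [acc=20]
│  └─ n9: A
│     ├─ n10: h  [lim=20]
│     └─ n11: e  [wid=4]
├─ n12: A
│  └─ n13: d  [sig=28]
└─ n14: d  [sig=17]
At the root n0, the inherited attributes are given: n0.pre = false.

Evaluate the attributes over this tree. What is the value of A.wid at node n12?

30

1. n0.pre = false  [given at root]
2. n1.live = 22  [22]
3. n2.wid = 16  [16]
4. n2.mk = true  [B₀.live > 21]
5. n2.hot = "nw"  ["nw"]
6. n3.acc = 10  [terminal]
7. n4.sig = -4  [terminal]
8. n5.acc = 10  [terminal]
9. n2.depth = 2  [d.sig * -2 - 6]
10. n6.live = 21  [A₀.depth + B₀.live - 3]
11. n7.key = "ym"  [terminal]
12. n8.acc = 20  [terminal]
13. n6.depth = 10  [a.acc * -1 + 30]
14. n9.wid = 4  [B₁.depth + B₀.live - 28]
15. n9.mk = false  [false]
16. n9.hot = "mn"  ["mn"]
17. n10.lim = 20  [terminal]
18. n11.wid = 4  [terminal]
19. n9.depth = 22  [(if A.mk then e.wid else A.wid) + 18]
20. n1.depth = 24  [A₀.depth * -1 + 26]
21. n12.wid = 30  [B.depth + 6]
22. n12.mk = true  [B.depth > 23]
23. n12.hot = "xn"  ["xn"]
24. n13.sig = 28  [terminal]
25. n12.depth = 18  [len(A.hot) + 16]
26. n14.sig = 17  [terminal]
27. n0.wid = true  [d.sig > 16]
28. n0.key = true  [not S.pre]
29. n0.fin = "ur"  ["ur"]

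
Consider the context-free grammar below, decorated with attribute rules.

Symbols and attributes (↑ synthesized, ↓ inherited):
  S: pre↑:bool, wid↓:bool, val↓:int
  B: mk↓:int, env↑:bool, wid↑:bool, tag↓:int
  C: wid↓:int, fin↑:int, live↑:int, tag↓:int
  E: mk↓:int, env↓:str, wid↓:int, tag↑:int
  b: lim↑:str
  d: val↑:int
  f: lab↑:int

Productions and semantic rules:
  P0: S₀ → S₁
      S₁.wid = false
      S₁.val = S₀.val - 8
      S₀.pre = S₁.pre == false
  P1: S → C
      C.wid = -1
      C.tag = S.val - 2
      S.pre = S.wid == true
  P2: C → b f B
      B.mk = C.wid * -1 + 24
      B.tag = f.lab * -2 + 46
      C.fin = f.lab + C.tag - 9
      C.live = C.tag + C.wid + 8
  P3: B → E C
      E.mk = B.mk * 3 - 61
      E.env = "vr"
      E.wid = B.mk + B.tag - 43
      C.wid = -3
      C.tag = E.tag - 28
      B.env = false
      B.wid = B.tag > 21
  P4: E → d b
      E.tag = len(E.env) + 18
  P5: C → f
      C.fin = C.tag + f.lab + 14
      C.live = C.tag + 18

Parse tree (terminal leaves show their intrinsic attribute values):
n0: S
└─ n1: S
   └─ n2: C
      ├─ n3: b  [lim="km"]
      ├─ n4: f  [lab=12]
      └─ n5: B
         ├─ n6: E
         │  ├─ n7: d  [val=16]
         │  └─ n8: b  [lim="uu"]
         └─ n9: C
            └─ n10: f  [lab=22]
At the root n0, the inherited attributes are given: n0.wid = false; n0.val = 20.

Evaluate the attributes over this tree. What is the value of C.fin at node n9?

28

1. n0.wid = false  [given at root]
2. n0.val = 20  [given at root]
3. n1.wid = false  [false]
4. n1.val = 12  [S₀.val - 8]
5. n2.wid = -1  [-1]
6. n2.tag = 10  [S.val - 2]
7. n3.lim = "km"  [terminal]
8. n4.lab = 12  [terminal]
9. n5.mk = 25  [C.wid * -1 + 24]
10. n5.tag = 22  [f.lab * -2 + 46]
11. n6.mk = 14  [B.mk * 3 - 61]
12. n6.env = "vr"  ["vr"]
13. n6.wid = 4  [B.mk + B.tag - 43]
14. n7.val = 16  [terminal]
15. n8.lim = "uu"  [terminal]
16. n6.tag = 20  [len(E.env) + 18]
17. n9.wid = -3  [-3]
18. n9.tag = -8  [E.tag - 28]
19. n10.lab = 22  [terminal]
20. n9.fin = 28  [C.tag + f.lab + 14]
21. n9.live = 10  [C.tag + 18]
22. n5.env = false  [false]
23. n5.wid = true  [B.tag > 21]
24. n2.fin = 13  [f.lab + C.tag - 9]
25. n2.live = 17  [C.tag + C.wid + 8]
26. n1.pre = false  [S.wid == true]
27. n0.pre = true  [S₁.pre == false]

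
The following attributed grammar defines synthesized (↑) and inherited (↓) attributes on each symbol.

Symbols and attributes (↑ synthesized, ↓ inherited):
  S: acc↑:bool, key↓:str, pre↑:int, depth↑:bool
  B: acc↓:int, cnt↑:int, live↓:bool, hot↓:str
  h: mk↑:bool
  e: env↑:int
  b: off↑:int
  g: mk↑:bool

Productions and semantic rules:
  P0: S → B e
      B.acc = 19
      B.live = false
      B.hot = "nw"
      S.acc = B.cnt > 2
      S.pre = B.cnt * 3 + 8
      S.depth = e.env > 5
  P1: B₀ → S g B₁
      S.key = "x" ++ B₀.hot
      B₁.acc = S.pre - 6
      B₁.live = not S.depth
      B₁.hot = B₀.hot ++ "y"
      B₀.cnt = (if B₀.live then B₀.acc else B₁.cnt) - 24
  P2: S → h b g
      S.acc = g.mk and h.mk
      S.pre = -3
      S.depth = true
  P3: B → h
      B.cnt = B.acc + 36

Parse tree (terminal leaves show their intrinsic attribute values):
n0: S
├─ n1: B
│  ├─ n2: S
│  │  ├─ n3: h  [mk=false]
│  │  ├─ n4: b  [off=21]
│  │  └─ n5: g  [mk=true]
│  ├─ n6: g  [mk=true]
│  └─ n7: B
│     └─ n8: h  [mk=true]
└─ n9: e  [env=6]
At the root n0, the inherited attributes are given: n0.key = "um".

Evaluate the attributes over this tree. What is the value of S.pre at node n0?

17

1. n0.key = "um"  [given at root]
2. n1.acc = 19  [19]
3. n1.live = false  [false]
4. n1.hot = "nw"  ["nw"]
5. n2.key = "xnw"  ["x" ++ B₀.hot]
6. n3.mk = false  [terminal]
7. n4.off = 21  [terminal]
8. n5.mk = true  [terminal]
9. n2.acc = false  [g.mk and h.mk]
10. n2.pre = -3  [-3]
11. n2.depth = true  [true]
12. n6.mk = true  [terminal]
13. n7.acc = -9  [S.pre - 6]
14. n7.live = false  [not S.depth]
15. n7.hot = "nwy"  [B₀.hot ++ "y"]
16. n8.mk = true  [terminal]
17. n7.cnt = 27  [B.acc + 36]
18. n1.cnt = 3  [(if B₀.live then B₀.acc else B₁.cnt) - 24]
19. n9.env = 6  [terminal]
20. n0.acc = true  [B.cnt > 2]
21. n0.pre = 17  [B.cnt * 3 + 8]
22. n0.depth = true  [e.env > 5]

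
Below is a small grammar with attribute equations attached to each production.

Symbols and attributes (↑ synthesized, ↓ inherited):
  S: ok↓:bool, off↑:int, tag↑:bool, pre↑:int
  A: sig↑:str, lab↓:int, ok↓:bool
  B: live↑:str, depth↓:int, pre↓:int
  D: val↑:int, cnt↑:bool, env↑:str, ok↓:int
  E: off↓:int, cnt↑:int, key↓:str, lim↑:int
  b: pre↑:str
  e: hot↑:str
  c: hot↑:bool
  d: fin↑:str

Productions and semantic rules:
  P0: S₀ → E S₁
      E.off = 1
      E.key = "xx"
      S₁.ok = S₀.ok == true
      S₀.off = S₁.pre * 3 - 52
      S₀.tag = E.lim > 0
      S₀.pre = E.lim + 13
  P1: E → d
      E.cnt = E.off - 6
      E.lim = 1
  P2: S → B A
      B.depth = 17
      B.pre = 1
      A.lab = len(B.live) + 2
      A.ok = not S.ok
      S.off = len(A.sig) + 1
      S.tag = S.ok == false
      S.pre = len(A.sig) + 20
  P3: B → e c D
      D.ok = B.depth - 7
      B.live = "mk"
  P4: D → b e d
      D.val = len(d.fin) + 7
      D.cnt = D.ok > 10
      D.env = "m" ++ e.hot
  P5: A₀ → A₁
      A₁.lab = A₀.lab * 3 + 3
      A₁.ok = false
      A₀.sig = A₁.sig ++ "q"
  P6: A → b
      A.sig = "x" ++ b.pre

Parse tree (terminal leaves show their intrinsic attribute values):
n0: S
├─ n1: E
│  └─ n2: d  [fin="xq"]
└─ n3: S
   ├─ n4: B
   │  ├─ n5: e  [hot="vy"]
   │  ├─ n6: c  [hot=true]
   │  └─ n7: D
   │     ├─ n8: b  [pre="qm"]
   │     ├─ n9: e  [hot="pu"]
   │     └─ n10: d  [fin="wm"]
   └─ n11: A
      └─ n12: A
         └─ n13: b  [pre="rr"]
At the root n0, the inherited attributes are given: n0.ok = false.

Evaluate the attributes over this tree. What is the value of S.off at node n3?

1. n0.ok = false  [given at root]
2. n1.off = 1  [1]
3. n1.key = "xx"  ["xx"]
4. n2.fin = "xq"  [terminal]
5. n1.cnt = -5  [E.off - 6]
6. n1.lim = 1  [1]
7. n3.ok = false  [S₀.ok == true]
8. n4.depth = 17  [17]
9. n4.pre = 1  [1]
10. n5.hot = "vy"  [terminal]
11. n6.hot = true  [terminal]
12. n7.ok = 10  [B.depth - 7]
13. n8.pre = "qm"  [terminal]
14. n9.hot = "pu"  [terminal]
15. n10.fin = "wm"  [terminal]
16. n7.val = 9  [len(d.fin) + 7]
17. n7.cnt = false  [D.ok > 10]
18. n7.env = "mpu"  ["m" ++ e.hot]
19. n4.live = "mk"  ["mk"]
20. n11.lab = 4  [len(B.live) + 2]
21. n11.ok = true  [not S.ok]
22. n12.lab = 15  [A₀.lab * 3 + 3]
23. n12.ok = false  [false]
24. n13.pre = "rr"  [terminal]
25. n12.sig = "xrr"  ["x" ++ b.pre]
26. n11.sig = "xrrq"  [A₁.sig ++ "q"]
27. n3.off = 5  [len(A.sig) + 1]
28. n3.tag = true  [S.ok == false]
29. n3.pre = 24  [len(A.sig) + 20]
30. n0.off = 20  [S₁.pre * 3 - 52]
31. n0.tag = true  [E.lim > 0]
32. n0.pre = 14  [E.lim + 13]

5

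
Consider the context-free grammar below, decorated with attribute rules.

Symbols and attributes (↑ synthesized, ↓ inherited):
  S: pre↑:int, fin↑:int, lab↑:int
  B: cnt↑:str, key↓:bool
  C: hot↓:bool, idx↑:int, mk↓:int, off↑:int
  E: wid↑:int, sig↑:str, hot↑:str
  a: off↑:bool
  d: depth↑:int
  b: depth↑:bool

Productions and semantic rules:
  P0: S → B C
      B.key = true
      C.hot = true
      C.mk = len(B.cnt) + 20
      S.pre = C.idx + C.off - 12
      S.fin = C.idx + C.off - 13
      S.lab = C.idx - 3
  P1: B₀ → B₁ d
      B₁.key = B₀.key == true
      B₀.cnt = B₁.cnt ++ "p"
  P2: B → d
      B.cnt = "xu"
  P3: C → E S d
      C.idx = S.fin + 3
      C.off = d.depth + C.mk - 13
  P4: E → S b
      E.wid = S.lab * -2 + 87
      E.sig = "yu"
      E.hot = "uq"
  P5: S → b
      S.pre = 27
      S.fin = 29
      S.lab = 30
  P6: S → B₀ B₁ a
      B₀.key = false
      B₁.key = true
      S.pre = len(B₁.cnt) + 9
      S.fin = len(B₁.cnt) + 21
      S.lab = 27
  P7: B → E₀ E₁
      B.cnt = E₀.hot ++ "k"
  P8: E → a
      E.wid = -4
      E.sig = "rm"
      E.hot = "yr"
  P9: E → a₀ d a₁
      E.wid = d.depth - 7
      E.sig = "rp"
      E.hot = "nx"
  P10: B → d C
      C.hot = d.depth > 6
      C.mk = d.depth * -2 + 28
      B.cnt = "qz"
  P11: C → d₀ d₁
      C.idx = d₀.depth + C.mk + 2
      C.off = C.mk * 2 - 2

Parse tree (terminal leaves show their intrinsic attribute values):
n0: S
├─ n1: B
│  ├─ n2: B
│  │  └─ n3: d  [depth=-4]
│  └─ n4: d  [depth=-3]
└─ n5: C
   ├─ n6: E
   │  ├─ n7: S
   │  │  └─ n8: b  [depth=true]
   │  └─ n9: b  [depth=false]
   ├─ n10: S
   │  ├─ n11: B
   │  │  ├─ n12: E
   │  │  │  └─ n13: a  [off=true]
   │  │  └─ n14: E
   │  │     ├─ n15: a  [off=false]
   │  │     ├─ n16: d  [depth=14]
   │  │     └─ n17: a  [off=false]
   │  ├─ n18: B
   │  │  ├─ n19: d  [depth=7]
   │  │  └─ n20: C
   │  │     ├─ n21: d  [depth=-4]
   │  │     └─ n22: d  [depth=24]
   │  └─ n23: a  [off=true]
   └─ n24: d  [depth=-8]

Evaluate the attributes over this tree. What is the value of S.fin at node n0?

15

1. n1.key = true  [true]
2. n2.key = true  [B₀.key == true]
3. n3.depth = -4  [terminal]
4. n2.cnt = "xu"  ["xu"]
5. n4.depth = -3  [terminal]
6. n1.cnt = "xup"  [B₁.cnt ++ "p"]
7. n5.hot = true  [true]
8. n5.mk = 23  [len(B.cnt) + 20]
9. n8.depth = true  [terminal]
10. n7.pre = 27  [27]
11. n7.fin = 29  [29]
12. n7.lab = 30  [30]
13. n9.depth = false  [terminal]
14. n6.wid = 27  [S.lab * -2 + 87]
15. n6.sig = "yu"  ["yu"]
16. n6.hot = "uq"  ["uq"]
17. n11.key = false  [false]
18. n13.off = true  [terminal]
19. n12.wid = -4  [-4]
20. n12.sig = "rm"  ["rm"]
21. n12.hot = "yr"  ["yr"]
22. n15.off = false  [terminal]
23. n16.depth = 14  [terminal]
24. n17.off = false  [terminal]
25. n14.wid = 7  [d.depth - 7]
26. n14.sig = "rp"  ["rp"]
27. n14.hot = "nx"  ["nx"]
28. n11.cnt = "yrk"  [E₀.hot ++ "k"]
29. n18.key = true  [true]
30. n19.depth = 7  [terminal]
31. n20.hot = true  [d.depth > 6]
32. n20.mk = 14  [d.depth * -2 + 28]
33. n21.depth = -4  [terminal]
34. n22.depth = 24  [terminal]
35. n20.idx = 12  [d₀.depth + C.mk + 2]
36. n20.off = 26  [C.mk * 2 - 2]
37. n18.cnt = "qz"  ["qz"]
38. n23.off = true  [terminal]
39. n10.pre = 11  [len(B₁.cnt) + 9]
40. n10.fin = 23  [len(B₁.cnt) + 21]
41. n10.lab = 27  [27]
42. n24.depth = -8  [terminal]
43. n5.idx = 26  [S.fin + 3]
44. n5.off = 2  [d.depth + C.mk - 13]
45. n0.pre = 16  [C.idx + C.off - 12]
46. n0.fin = 15  [C.idx + C.off - 13]
47. n0.lab = 23  [C.idx - 3]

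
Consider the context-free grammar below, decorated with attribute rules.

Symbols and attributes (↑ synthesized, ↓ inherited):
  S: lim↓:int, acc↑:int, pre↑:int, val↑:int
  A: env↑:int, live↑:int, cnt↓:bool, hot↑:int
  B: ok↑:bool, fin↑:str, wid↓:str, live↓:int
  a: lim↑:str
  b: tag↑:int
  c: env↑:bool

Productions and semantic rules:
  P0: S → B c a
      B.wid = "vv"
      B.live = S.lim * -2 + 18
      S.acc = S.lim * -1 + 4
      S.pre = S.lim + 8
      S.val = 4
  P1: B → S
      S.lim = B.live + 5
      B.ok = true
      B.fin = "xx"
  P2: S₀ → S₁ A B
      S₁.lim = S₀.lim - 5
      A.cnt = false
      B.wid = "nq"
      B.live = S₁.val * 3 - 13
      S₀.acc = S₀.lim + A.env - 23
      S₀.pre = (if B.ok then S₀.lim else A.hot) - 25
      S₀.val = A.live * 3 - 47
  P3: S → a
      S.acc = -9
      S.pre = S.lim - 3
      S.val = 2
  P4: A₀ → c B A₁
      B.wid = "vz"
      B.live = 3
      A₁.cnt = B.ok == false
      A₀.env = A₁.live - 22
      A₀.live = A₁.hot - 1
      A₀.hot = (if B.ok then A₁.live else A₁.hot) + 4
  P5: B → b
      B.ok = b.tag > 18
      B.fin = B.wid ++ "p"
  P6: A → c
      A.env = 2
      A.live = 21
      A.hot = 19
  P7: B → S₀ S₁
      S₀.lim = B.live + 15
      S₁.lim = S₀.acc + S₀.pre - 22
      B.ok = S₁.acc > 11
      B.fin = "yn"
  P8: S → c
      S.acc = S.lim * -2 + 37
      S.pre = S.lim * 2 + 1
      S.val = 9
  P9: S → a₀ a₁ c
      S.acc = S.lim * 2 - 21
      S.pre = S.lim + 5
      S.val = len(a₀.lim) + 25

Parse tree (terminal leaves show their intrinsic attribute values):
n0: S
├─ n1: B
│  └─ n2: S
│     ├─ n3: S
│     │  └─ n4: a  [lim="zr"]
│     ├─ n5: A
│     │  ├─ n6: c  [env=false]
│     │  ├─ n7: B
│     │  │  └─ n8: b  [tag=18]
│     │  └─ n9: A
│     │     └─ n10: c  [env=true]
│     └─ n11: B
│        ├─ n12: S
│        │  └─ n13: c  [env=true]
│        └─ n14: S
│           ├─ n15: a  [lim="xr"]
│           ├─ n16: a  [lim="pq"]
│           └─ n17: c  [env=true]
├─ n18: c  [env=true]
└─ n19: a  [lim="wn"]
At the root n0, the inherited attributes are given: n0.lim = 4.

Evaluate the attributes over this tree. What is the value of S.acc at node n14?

11

1. n0.lim = 4  [given at root]
2. n1.wid = "vv"  ["vv"]
3. n1.live = 10  [S.lim * -2 + 18]
4. n2.lim = 15  [B.live + 5]
5. n3.lim = 10  [S₀.lim - 5]
6. n4.lim = "zr"  [terminal]
7. n3.acc = -9  [-9]
8. n3.pre = 7  [S.lim - 3]
9. n3.val = 2  [2]
10. n5.cnt = false  [false]
11. n6.env = false  [terminal]
12. n7.wid = "vz"  ["vz"]
13. n7.live = 3  [3]
14. n8.tag = 18  [terminal]
15. n7.ok = false  [b.tag > 18]
16. n7.fin = "vzp"  [B.wid ++ "p"]
17. n9.cnt = true  [B.ok == false]
18. n10.env = true  [terminal]
19. n9.env = 2  [2]
20. n9.live = 21  [21]
21. n9.hot = 19  [19]
22. n5.env = -1  [A₁.live - 22]
23. n5.live = 18  [A₁.hot - 1]
24. n5.hot = 23  [(if B.ok then A₁.live else A₁.hot) + 4]
25. n11.wid = "nq"  ["nq"]
26. n11.live = -7  [S₁.val * 3 - 13]
27. n12.lim = 8  [B.live + 15]
28. n13.env = true  [terminal]
29. n12.acc = 21  [S.lim * -2 + 37]
30. n12.pre = 17  [S.lim * 2 + 1]
31. n12.val = 9  [9]
32. n14.lim = 16  [S₀.acc + S₀.pre - 22]
33. n15.lim = "xr"  [terminal]
34. n16.lim = "pq"  [terminal]
35. n17.env = true  [terminal]
36. n14.acc = 11  [S.lim * 2 - 21]
37. n14.pre = 21  [S.lim + 5]
38. n14.val = 27  [len(a₀.lim) + 25]
39. n11.ok = false  [S₁.acc > 11]
40. n11.fin = "yn"  ["yn"]
41. n2.acc = -9  [S₀.lim + A.env - 23]
42. n2.pre = -2  [(if B.ok then S₀.lim else A.hot) - 25]
43. n2.val = 7  [A.live * 3 - 47]
44. n1.ok = true  [true]
45. n1.fin = "xx"  ["xx"]
46. n18.env = true  [terminal]
47. n19.lim = "wn"  [terminal]
48. n0.acc = 0  [S.lim * -1 + 4]
49. n0.pre = 12  [S.lim + 8]
50. n0.val = 4  [4]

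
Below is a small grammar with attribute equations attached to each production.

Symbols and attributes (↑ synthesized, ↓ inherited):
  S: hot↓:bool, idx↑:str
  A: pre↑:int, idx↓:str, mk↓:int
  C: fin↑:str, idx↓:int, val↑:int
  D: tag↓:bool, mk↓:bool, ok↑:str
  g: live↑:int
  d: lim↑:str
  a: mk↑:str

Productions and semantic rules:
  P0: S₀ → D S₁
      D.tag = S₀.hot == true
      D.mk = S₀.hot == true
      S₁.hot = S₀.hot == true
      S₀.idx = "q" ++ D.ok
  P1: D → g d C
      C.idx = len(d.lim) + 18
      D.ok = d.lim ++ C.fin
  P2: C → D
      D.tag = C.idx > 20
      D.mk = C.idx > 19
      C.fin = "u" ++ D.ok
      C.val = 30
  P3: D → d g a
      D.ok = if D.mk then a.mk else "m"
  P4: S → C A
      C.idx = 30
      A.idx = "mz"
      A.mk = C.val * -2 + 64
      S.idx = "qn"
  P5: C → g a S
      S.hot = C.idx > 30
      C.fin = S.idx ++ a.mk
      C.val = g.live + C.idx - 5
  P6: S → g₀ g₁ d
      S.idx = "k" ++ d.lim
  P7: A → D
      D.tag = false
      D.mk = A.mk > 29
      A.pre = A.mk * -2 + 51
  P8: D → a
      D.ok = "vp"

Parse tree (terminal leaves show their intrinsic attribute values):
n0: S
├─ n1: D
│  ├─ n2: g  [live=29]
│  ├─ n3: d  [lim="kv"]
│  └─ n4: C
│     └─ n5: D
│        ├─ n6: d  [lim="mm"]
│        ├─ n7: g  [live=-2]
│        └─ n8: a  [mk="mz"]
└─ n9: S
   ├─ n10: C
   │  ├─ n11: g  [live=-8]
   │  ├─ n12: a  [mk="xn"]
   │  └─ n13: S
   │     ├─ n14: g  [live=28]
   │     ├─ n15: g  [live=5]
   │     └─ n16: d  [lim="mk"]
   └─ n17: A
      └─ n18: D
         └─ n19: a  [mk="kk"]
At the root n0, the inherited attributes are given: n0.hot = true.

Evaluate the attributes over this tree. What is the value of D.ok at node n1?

1. n0.hot = true  [given at root]
2. n1.tag = true  [S₀.hot == true]
3. n1.mk = true  [S₀.hot == true]
4. n2.live = 29  [terminal]
5. n3.lim = "kv"  [terminal]
6. n4.idx = 20  [len(d.lim) + 18]
7. n5.tag = false  [C.idx > 20]
8. n5.mk = true  [C.idx > 19]
9. n6.lim = "mm"  [terminal]
10. n7.live = -2  [terminal]
11. n8.mk = "mz"  [terminal]
12. n5.ok = "mz"  [if D.mk then a.mk else "m"]
13. n4.fin = "umz"  ["u" ++ D.ok]
14. n4.val = 30  [30]
15. n1.ok = "kvumz"  [d.lim ++ C.fin]
16. n9.hot = true  [S₀.hot == true]
17. n10.idx = 30  [30]
18. n11.live = -8  [terminal]
19. n12.mk = "xn"  [terminal]
20. n13.hot = false  [C.idx > 30]
21. n14.live = 28  [terminal]
22. n15.live = 5  [terminal]
23. n16.lim = "mk"  [terminal]
24. n13.idx = "kmk"  ["k" ++ d.lim]
25. n10.fin = "kmkxn"  [S.idx ++ a.mk]
26. n10.val = 17  [g.live + C.idx - 5]
27. n17.idx = "mz"  ["mz"]
28. n17.mk = 30  [C.val * -2 + 64]
29. n18.tag = false  [false]
30. n18.mk = true  [A.mk > 29]
31. n19.mk = "kk"  [terminal]
32. n18.ok = "vp"  ["vp"]
33. n17.pre = -9  [A.mk * -2 + 51]
34. n9.idx = "qn"  ["qn"]
35. n0.idx = "qkvumz"  ["q" ++ D.ok]

"kvumz"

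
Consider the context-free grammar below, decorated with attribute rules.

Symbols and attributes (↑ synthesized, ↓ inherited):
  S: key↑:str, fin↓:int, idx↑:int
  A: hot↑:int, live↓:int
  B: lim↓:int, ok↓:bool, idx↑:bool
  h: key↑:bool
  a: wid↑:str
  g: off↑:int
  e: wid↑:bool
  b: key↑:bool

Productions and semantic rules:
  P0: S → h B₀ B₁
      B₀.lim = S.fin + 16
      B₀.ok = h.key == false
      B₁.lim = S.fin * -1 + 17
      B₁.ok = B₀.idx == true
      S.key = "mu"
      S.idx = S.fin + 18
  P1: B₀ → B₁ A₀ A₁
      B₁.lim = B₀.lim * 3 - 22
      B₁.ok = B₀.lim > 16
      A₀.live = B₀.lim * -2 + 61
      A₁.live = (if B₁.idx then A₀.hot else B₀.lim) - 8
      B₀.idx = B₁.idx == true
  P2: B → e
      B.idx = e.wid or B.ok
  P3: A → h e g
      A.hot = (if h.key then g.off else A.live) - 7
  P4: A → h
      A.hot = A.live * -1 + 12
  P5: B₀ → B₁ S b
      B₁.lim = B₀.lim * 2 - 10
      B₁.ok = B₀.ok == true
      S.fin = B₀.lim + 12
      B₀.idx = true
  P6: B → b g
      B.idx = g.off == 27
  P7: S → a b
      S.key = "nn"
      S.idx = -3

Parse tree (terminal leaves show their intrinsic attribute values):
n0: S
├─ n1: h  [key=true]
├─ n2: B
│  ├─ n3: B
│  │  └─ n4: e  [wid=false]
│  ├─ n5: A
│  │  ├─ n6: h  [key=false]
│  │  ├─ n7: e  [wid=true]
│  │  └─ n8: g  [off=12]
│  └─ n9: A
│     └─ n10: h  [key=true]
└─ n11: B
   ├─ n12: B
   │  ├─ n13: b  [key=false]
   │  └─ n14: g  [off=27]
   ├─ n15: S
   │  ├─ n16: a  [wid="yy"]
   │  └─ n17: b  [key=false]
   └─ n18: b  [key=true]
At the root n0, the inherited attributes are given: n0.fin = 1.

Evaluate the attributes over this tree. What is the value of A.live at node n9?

1. n0.fin = 1  [given at root]
2. n1.key = true  [terminal]
3. n2.lim = 17  [S.fin + 16]
4. n2.ok = false  [h.key == false]
5. n3.lim = 29  [B₀.lim * 3 - 22]
6. n3.ok = true  [B₀.lim > 16]
7. n4.wid = false  [terminal]
8. n3.idx = true  [e.wid or B.ok]
9. n5.live = 27  [B₀.lim * -2 + 61]
10. n6.key = false  [terminal]
11. n7.wid = true  [terminal]
12. n8.off = 12  [terminal]
13. n5.hot = 20  [(if h.key then g.off else A.live) - 7]
14. n9.live = 12  [(if B₁.idx then A₀.hot else B₀.lim) - 8]
15. n10.key = true  [terminal]
16. n9.hot = 0  [A.live * -1 + 12]
17. n2.idx = true  [B₁.idx == true]
18. n11.lim = 16  [S.fin * -1 + 17]
19. n11.ok = true  [B₀.idx == true]
20. n12.lim = 22  [B₀.lim * 2 - 10]
21. n12.ok = true  [B₀.ok == true]
22. n13.key = false  [terminal]
23. n14.off = 27  [terminal]
24. n12.idx = true  [g.off == 27]
25. n15.fin = 28  [B₀.lim + 12]
26. n16.wid = "yy"  [terminal]
27. n17.key = false  [terminal]
28. n15.key = "nn"  ["nn"]
29. n15.idx = -3  [-3]
30. n18.key = true  [terminal]
31. n11.idx = true  [true]
32. n0.key = "mu"  ["mu"]
33. n0.idx = 19  [S.fin + 18]

12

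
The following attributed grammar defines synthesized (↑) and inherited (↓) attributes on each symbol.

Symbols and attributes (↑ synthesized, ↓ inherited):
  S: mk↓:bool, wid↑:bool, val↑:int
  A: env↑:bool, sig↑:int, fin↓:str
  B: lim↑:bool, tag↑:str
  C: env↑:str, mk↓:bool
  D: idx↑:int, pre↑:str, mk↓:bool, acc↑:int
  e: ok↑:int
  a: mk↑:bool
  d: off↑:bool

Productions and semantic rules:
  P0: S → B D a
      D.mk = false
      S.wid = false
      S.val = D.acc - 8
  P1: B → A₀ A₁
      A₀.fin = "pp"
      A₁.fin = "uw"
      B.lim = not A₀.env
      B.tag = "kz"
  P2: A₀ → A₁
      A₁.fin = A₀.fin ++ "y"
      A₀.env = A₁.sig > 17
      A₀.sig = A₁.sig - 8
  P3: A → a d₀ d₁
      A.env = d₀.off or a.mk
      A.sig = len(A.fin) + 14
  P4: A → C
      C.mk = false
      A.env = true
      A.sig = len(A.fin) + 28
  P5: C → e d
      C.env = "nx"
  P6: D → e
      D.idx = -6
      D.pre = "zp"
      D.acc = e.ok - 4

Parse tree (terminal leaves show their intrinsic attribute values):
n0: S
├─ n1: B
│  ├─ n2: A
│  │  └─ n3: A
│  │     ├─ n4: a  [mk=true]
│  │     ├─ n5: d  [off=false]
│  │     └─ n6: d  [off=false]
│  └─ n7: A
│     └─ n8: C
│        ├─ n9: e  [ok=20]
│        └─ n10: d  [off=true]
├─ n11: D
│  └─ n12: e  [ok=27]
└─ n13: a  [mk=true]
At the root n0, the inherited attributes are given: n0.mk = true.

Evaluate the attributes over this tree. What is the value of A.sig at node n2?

1. n0.mk = true  [given at root]
2. n2.fin = "pp"  ["pp"]
3. n3.fin = "ppy"  [A₀.fin ++ "y"]
4. n4.mk = true  [terminal]
5. n5.off = false  [terminal]
6. n6.off = false  [terminal]
7. n3.env = true  [d₀.off or a.mk]
8. n3.sig = 17  [len(A.fin) + 14]
9. n2.env = false  [A₁.sig > 17]
10. n2.sig = 9  [A₁.sig - 8]
11. n7.fin = "uw"  ["uw"]
12. n8.mk = false  [false]
13. n9.ok = 20  [terminal]
14. n10.off = true  [terminal]
15. n8.env = "nx"  ["nx"]
16. n7.env = true  [true]
17. n7.sig = 30  [len(A.fin) + 28]
18. n1.lim = true  [not A₀.env]
19. n1.tag = "kz"  ["kz"]
20. n11.mk = false  [false]
21. n12.ok = 27  [terminal]
22. n11.idx = -6  [-6]
23. n11.pre = "zp"  ["zp"]
24. n11.acc = 23  [e.ok - 4]
25. n13.mk = true  [terminal]
26. n0.wid = false  [false]
27. n0.val = 15  [D.acc - 8]

9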